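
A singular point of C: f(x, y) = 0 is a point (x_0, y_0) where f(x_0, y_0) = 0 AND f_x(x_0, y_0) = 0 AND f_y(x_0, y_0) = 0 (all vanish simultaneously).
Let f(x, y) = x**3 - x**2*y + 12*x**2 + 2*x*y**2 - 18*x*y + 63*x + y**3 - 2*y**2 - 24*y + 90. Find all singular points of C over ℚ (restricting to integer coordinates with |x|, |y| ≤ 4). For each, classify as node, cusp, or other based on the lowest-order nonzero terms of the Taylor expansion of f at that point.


Singular points: {(-3, 3)}; classification: cusp.

Compute partial derivatives:
  f_x = 3*x**2 - 2*x*y + 24*x + 2*y**2 - 18*y + 63.
  f_y = -x**2 + 4*x*y - 18*x + 3*y**2 - 4*y - 24.
Scan x_0 ∈ {−4, ..., 4}. For each x_0, f_y(x_0, y) is a polynomial in y; find its integer roots y ∈ {−4, ..., 4}, then test f_x and f at those candidates.
  x = -4: f_y(-4, y) = 3*y**2 - 20*y + 32; vanishes at y ∈ {4}. (-4, 4): f_x = 7 ≠ 0.
  x = -3: f_y(-3, y) = 3*y**2 - 16*y + 21; vanishes at y ∈ {3}. (-3, 3): f_x = 0, f = 0 — SINGULAR.
  x = -2: f_y(-2, y) = 3*y**2 - 12*y + 8; no integer root y with |y| ≤ 4.
  x = -1: f_y(-1, y) = 3*y**2 - 8*y - 7; no integer root y with |y| ≤ 4.
  x = 0: f_y(0, y) = 3*y**2 - 4*y - 24; no integer root y with |y| ≤ 4.
  x = 1: f_y(1, y) = 3*y**2 - 43; no integer root y with |y| ≤ 4.
  x = 2: f_y(2, y) = 3*y**2 + 4*y - 64; vanishes at y ∈ {4}. (2, 4): f_x = 67 ≠ 0.
  x = 3: f_y(3, y) = 3*y**2 + 8*y - 87; no integer root y with |y| ≤ 4.
  x = 4: f_y(4, y) = 3*y**2 + 12*y - 112; no integer root y with |y| ≤ 4.
Only singular point on the grid: (-3, 3).
Classify: substitute x = -3 + u, y = 3 + v and expand: f = u**3 - u**2*v + 2*u*v**2 + v**3 + v**2.
No constant or linear terms (consistent with a singular point). Quadratic part: v**2. Cubic part: u**3 - u**2*v + 2*u*v**2 + v**3.
The quadratic part v**2 is a perfect square, so there is a single (double) tangent line v = 0, i.e. y = 3. Restricting the cubic part to that line (v = 0) leaves u**3 ≠ 0, so f is not divisible by v and the branch is v² ≈ -u**3 to lowest order — this is a cusp.
Classification: cusp.


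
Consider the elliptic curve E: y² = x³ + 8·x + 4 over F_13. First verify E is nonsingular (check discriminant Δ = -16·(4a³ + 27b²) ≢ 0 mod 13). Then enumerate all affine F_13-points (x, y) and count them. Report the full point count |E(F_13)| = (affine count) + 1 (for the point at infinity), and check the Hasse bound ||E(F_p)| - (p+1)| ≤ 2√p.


Affine points = {(0, 2), (0, 11), (1, 0), (3, 4), (3, 9), (4, 3), (4, 10), (5, 0), (7, 0), (9, 5), (9, 8)}; affine count = 11; |E(F_13)| = 12.

Discriminant check: Δ ∝ 4a³ + 27b² = 4·8³ + 27·4² = 4·512 + 27·16 ≡ 10 (mod 13). Nonzero ⇒ E is nonsingular.
For each x ∈ F_13, compute rhs = x³ + 8·x + 4 mod 13, then count y ∈ F_13 with y² ≡ rhs.
  x = 0: rhs = 4, matching y values: 2, 11 (2 points).
  x = 1: rhs = 0, matching y values: 0 (1 points).
  x = 2: rhs = 2, matching y values: none (0 points).
  x = 3: rhs = 3, matching y values: 4, 9 (2 points).
  x = 4: rhs = 9, matching y values: 3, 10 (2 points).
  x = 5: rhs = 0, matching y values: 0 (1 points).
  x = 6: rhs = 8, matching y values: none (0 points).
  x = 7: rhs = 0, matching y values: 0 (1 points).
  x = 8: rhs = 8, matching y values: none (0 points).
  x = 9: rhs = 12, matching y values: 5, 8 (2 points).
  x = 10: rhs = 5, matching y values: none (0 points).
  x = 11: rhs = 6, matching y values: none (0 points).
  x = 12: rhs = 8, matching y values: none (0 points).
Total affine count: 11.
Full point count |E(F_13)| = 11 + 1 = 12.
Hasse bound: |12 − (13+1)| = |-2| = 2 ≤ 2√13 ≈ 7.2111 ✓.


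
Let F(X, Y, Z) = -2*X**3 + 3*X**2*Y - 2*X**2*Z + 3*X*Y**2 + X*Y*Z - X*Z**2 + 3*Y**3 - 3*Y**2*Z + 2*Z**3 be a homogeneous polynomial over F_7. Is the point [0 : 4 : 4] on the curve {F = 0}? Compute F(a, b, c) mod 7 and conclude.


F(0,4,4) ≡ 2 (mod 7); P is NOT on the curve.

Evaluate F(0, 4, 4) term-by-term (mod 7).
  -2*X**3 ↦ -2·0·1·1 = 0
  3*X**2*Y ↦ 3·0·4·1 = 0
  -2*X**2*Z ↦ -2·0·1·4 = 0
  3*X*Y**2 ↦ 3·0·16·1 = 0
  X*Y*Z ↦ 1·0·4·4 = 0
  -X*Z**2 ↦ -1·0·1·16 = 0
  3*Y**3 ↦ 3·1·64·1 = 192
  -3*Y**2*Z ↦ -3·1·16·4 = -192
  2*Z**3 ↦ 2·1·1·64 = 128
Sum: F(0, 4, 4) = (0) + (0) + (0) + (0) + (0) + (0) + (192) + (-192) + (128) = 128.
Reducing mod 7: 128 ≡ 2 (mod 7).
Since F(a, b, c) ≡ 2 ≠ 0 (mod 7), P does NOT lie on the curve.


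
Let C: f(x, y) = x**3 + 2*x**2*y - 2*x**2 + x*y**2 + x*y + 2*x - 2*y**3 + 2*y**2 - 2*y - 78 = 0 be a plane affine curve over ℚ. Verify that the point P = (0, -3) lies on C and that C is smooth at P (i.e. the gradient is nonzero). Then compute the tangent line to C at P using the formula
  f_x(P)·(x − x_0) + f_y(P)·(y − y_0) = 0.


Tangent line at P: 8*x - 68*y - 204 = 0.

Step 1: f(0, -3) = 0, so P lies on C.
Step 2: partial derivatives
  f_x(x, y) = 3*x**2 + 4*x*y - 4*x + y**2 + y + 2, f_y(x, y) = 2*x**2 + 2*x*y + x - 6*y**2 + 4*y - 2.
  f_x(P) = 8, f_y(P) = -68 (gradient nonzero, so P is smooth).
Step 3: tangent line at P: 8·(x − 0) + -68·(y − -3) = 0.
Expanding: 8*x - 68*y - 204 = 0.


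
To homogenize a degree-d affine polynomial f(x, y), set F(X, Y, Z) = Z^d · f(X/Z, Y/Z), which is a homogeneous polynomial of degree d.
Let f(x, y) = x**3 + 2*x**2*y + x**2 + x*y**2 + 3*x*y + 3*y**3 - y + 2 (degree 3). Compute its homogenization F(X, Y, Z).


F(X, Y, Z) = X**3 + 2*X**2*Y + X**2*Z + X*Y**2 + 3*X*Y*Z + 3*Y**3 - Y*Z**2 + 2*Z**3

deg(f) = 3.
Substitute x = X/Z, y = Y/Z into f, then multiply by Z^3.
  monomial 1·x^3·y^0 ↦ 1·X^3·Y^0·Z^0.
  monomial 2·x^2·y^1 ↦ 2·X^2·Y^1·Z^0.
  monomial 1·x^2·y^0 ↦ 1·X^2·Y^0·Z^1.
  monomial 1·x^1·y^2 ↦ 1·X^1·Y^2·Z^0.
  monomial 3·x^1·y^1 ↦ 3·X^1·Y^1·Z^1.
  monomial 3·x^0·y^3 ↦ 3·X^0·Y^3·Z^0.
  monomial -1·x^0·y^1 ↦ -1·X^0·Y^1·Z^2.
  monomial 2·x^0·y^0 ↦ 2·X^0·Y^0·Z^3.
Collecting: F(X, Y, Z) = X**3 + 2*X**2*Y + X**2*Z + X*Y**2 + 3*X*Y*Z + 3*Y**3 - Y*Z**2 + 2*Z**3.


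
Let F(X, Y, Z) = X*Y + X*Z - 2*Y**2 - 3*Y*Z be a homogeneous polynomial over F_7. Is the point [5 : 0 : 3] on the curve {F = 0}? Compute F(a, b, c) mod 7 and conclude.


F(5,0,3) ≡ 1 (mod 7); P is NOT on the curve.

Evaluate F(5, 0, 3) term-by-term (mod 7).
  X*Y ↦ 1·5·0·1 = 0
  X*Z ↦ 1·5·1·3 = 15
  -2*Y**2 ↦ -2·1·0·1 = 0
  -3*Y*Z ↦ -3·1·0·3 = 0
Sum: F(5, 0, 3) = (0) + (15) + (0) + (0) = 15.
Reducing mod 7: 15 ≡ 1 (mod 7).
Since F(a, b, c) ≡ 1 ≠ 0 (mod 7), P does NOT lie on the curve.


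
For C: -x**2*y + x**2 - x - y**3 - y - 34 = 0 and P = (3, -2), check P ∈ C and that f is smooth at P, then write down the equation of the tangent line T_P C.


Tangent line at P: 17*x - 22*y - 95 = 0.

Step 1: f(3, -2) = 0, so P lies on C.
Step 2: partial derivatives
  f_x(x, y) = -2*x*y + 2*x - 1, f_y(x, y) = -x**2 - 3*y**2 - 1.
  f_x(P) = 17, f_y(P) = -22 (gradient nonzero, so P is smooth).
Step 3: tangent line at P: 17·(x − 3) + -22·(y − -2) = 0.
Expanding: 17*x - 22*y - 95 = 0.


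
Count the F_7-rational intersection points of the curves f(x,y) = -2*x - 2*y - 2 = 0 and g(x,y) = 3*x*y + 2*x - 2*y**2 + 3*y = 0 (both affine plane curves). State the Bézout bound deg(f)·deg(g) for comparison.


Common zeros: ∅; count = 0; Bézout bound = 2.

deg(f) = 1, deg(g) = 2, so Bézout bound = 2.
Scan x ∈ F_7. For each x, list the y ∈ F_7 with f(x, y) ≡ 0 and those with g(x, y) ≡ 0 (mod 7); the common zeros in that column are the intersection.
  x = 0: f ≡ 0 at y ∈ {6}; g ≡ 0 at y ∈ {0, 5}; common: ∅.
  x = 1: f ≡ 0 at y ∈ {5}; g ≡ 0 at y ∈ ∅; common: ∅.
  x = 2: f ≡ 0 at y ∈ {4}; g ≡ 0 at y ∈ {2, 6}; common: ∅.
  x = 3: f ≡ 0 at y ∈ {3}; g ≡ 0 at y ∈ ∅; common: ∅.
  x = 4: f ≡ 0 at y ∈ {2}; g ≡ 0 at y ∈ {1, 3}; common: ∅.
  x = 5: f ≡ 0 at y ∈ {1}; g ≡ 0 at y ∈ ∅; common: ∅.
  x = 6: f ≡ 0 at y ∈ {0}; g ≡ 0 at y ∈ ∅; common: ∅.
Collecting: common zeros = ∅, so the count is 0.
Comparison with the Bézout bound: 0 ≤ 2 = deg(f)·deg(g), as expected for curves with no common component (the affine F_7-count falls short of the bound because intersections may lie at infinity, over extension fields, or carry multiplicity).


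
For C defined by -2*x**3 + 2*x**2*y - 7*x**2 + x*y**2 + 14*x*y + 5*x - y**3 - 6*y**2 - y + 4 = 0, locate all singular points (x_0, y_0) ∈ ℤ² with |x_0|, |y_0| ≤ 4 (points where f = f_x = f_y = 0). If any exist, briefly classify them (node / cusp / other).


Singular points: {(-2, -3)}; classification: node.

Compute partial derivatives:
  f_x = -6*x**2 + 4*x*y - 14*x + y**2 + 14*y + 5.
  f_y = 2*x**2 + 2*x*y + 14*x - 3*y**2 - 12*y - 1.
Scan x_0 ∈ {−4, ..., 4}. For each x_0, f_y(x_0, y) is a polynomial in y; find its integer roots y ∈ {−4, ..., 4}, then test f_x and f at those candidates.
  x = -4: f_y(-4, y) = -3*y**2 - 20*y - 25; no integer root y with |y| ≤ 4.
  x = -3: f_y(-3, y) = -3*y**2 - 18*y - 25; no integer root y with |y| ≤ 4.
  x = -2: f_y(-2, y) = -3*y**2 - 16*y - 21; vanishes at y ∈ {-3}. (-2, -3): f_x = 0, f = 0 — SINGULAR.
  x = -1: f_y(-1, y) = -3*y**2 - 14*y - 13; no integer root y with |y| ≤ 4.
  x = 0: f_y(0, y) = -3*y**2 - 12*y - 1; no integer root y with |y| ≤ 4.
  x = 1: f_y(1, y) = -3*y**2 - 10*y + 15; no integer root y with |y| ≤ 4.
  x = 2: f_y(2, y) = -3*y**2 - 8*y + 35; no integer root y with |y| ≤ 4.
  x = 3: f_y(3, y) = -3*y**2 - 6*y + 59; no integer root y with |y| ≤ 4.
  x = 4: f_y(4, y) = -3*y**2 - 4*y + 87; no integer root y with |y| ≤ 4.
Only singular point on the grid: (-2, -3).
Classify: substitute x = -2 + u, y = -3 + v and expand: f = -2*u**3 + 2*u**2*v - u**2 + u*v**2 - v**3 + v**2.
No constant or linear terms (consistent with a singular point). Quadratic part: -u**2 + v**2. Cubic part: -2*u**3 + 2*u**2*v + u*v**2 - v**3.
The quadratic part v**2 - u**2 = (v − u)(v + u) splits into two distinct linear factors, so there are two distinct tangent lines y − -3 = ±(x − -2) — this is a node (ordinary double point).
Classification: node.


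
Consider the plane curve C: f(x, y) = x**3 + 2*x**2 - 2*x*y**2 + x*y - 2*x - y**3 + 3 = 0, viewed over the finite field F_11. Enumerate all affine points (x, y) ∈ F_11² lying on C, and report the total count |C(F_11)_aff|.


Affine F_11-points: {(0, 9), (1, 4), (2, 8), (4, 7), (5, 3), (5, 10), (7, 7), (8, 0), (9, 2), (9, 6), (9, 7)}; count = 11.

For each of the 121 pairs (x, y) ∈ F_11², evaluate f(x, y) mod 11. Record the zeros.
  x = 0: [0↦3, 1↦2, 2↦6, 3↦9, 4↦5, 5↦10, 6↦7, 7↦1, 8↦8, 9↦0, 10↦4]  zeros at y ∈ {9}
  x = 1: [0↦4, 1↦2, 2↦1, 3↦6, 4↦0, 5↦10, 6↦8, 7↦10, 8↦10, 9↦2, 10↦2]  zeros at y ∈ {4}
  x = 2: [0↦4, 1↦1, 2↦6, 3↦2, 4↦5, 5↦9, 6↦8, 7↦7, 8↦0, 9↦3, 10↦10]  zeros at y ∈ {8}
  x = 3: [0↦9, 1↦5, 2↦5, 3↦3, 4↦4, 5↦2, 6↦2, 7↦9, 8↦6, 9↦9, 10↦1]  zeros at y ∈ ∅
  x = 4: [0↦3, 1↦9, 2↦4, 3↦4, 4↦3, 5↦6, 6↦7, 7↦0, 8↦1, 9↦4, 10↦3]  zeros at y ∈ {7}
  x = 5: [0↦3, 1↦8, 2↦9, 3↦0, 4↦8, 5↦5, 6↦7, 7↦8, 8↦2, 9↦5, 10↦0]  zeros at y ∈ {3, 10}
  x = 6: [0↦4, 1↦8, 2↦4, 3↦8, 4↦3, 5↦5, 6↦8, 7↦6, 8↦4, 9↦7, 10↦9]  zeros at y ∈ ∅
  x = 7: [0↦1, 1↦4, 2↦6, 3↦1, 4↦5, 5↦1, 6↦5, 7↦0, 8↦2, 9↦5, 10↦3]  zeros at y ∈ {7}
  x = 8: [0↦0, 1↦2, 2↦10, 3↦7, 4↦9, 5↦10, 6↦4, 7↦7, 8↦2, 9↦5, 10↦10]  zeros at y ∈ {0}
  x = 9: [0↦7, 1↦8, 2↦0, 3↦10, 4↦10, 5↦5, 6↦0, 7↦0, 8↦10, 9↦2, 10↦3]  zeros at y ∈ {2, 6, 7}
  x = 10: [0↦6, 1↦6, 2↦4, 3↦5, 4↦3, 5↦3, 6↦10, 7↦7, 8↦10, 9↦2, 10↦10]  zeros at y ∈ ∅
Collecting zeros: affine points = {(0, 9), (1, 4), (2, 8), (4, 7), (5, 3), (5, 10), (7, 7), (8, 0), (9, 2), (9, 6), (9, 7)}.
Total count |C(F_11)_aff| = 11.


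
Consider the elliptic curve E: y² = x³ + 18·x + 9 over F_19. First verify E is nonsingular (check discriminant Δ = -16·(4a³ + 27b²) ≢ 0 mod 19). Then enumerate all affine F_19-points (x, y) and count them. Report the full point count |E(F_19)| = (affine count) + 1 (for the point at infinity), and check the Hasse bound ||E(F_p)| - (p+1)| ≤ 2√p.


Affine points = {(0, 3), (0, 16), (1, 3), (1, 16), (8, 0), (9, 8), (9, 11), (10, 7), (10, 12), (15, 5), (15, 14), (16, 2), (16, 17), (18, 3), (18, 16)}; affine count = 15; |E(F_19)| = 16.

Discriminant check: Δ ∝ 4a³ + 27b² = 4·18³ + 27·9² = 4·5832 + 27·81 ≡ 17 (mod 19). Nonzero ⇒ E is nonsingular.
For each x ∈ F_19, compute rhs = x³ + 18·x + 9 mod 19, then count y ∈ F_19 with y² ≡ rhs.
  x = 0: rhs = 9, matching y values: 3, 16 (2 points).
  x = 1: rhs = 9, matching y values: 3, 16 (2 points).
  x = 2: rhs = 15, matching y values: none (0 points).
  x = 3: rhs = 14, matching y values: none (0 points).
  x = 4: rhs = 12, matching y values: none (0 points).
  x = 5: rhs = 15, matching y values: none (0 points).
  x = 6: rhs = 10, matching y values: none (0 points).
  x = 7: rhs = 3, matching y values: none (0 points).
  x = 8: rhs = 0, matching y values: 0 (1 points).
  x = 9: rhs = 7, matching y values: 8, 11 (2 points).
  x = 10: rhs = 11, matching y values: 7, 12 (2 points).
  x = 11: rhs = 18, matching y values: none (0 points).
  x = 12: rhs = 15, matching y values: none (0 points).
  x = 13: rhs = 8, matching y values: none (0 points).
  x = 14: rhs = 3, matching y values: none (0 points).
  x = 15: rhs = 6, matching y values: 5, 14 (2 points).
  x = 16: rhs = 4, matching y values: 2, 17 (2 points).
  x = 17: rhs = 3, matching y values: none (0 points).
  x = 18: rhs = 9, matching y values: 3, 16 (2 points).
Total affine count: 15.
Full point count |E(F_19)| = 15 + 1 = 16.
Hasse bound: |16 − (19+1)| = |-4| = 4 ≤ 2√19 ≈ 8.7178 ✓.


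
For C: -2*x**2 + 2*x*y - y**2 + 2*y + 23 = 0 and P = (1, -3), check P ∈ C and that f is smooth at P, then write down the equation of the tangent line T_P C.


Tangent line at P: -10*x + 10*y + 40 = 0.

Step 1: f(1, -3) = 0, so P lies on C.
Step 2: partial derivatives
  f_x(x, y) = -4*x + 2*y, f_y(x, y) = 2*x - 2*y + 2.
  f_x(P) = -10, f_y(P) = 10 (gradient nonzero, so P is smooth).
Step 3: tangent line at P: -10·(x − 1) + 10·(y − -3) = 0.
Expanding: -10*x + 10*y + 40 = 0.


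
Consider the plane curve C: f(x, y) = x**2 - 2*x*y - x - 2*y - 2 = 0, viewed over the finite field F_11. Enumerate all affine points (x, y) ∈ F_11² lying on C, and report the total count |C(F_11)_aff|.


Affine F_11-points: {(0, 10), (1, 5), (2, 0), (3, 6), (4, 1), (5, 7), (6, 2), (7, 8), (8, 3), (9, 9), (10, 0), (10, 1), (10, 2), (10, 3), (10, 4), (10, 5), (10, 6), (10, 7), (10, 8), (10, 9), (10, 10)}; count = 21.

For each of the 121 pairs (x, y) ∈ F_11², evaluate f(x, y) mod 11. Record the zeros.
  x = 0: [0↦9, 1↦7, 2↦5, 3↦3, 4↦1, 5↦10, 6↦8, 7↦6, 8↦4, 9↦2, 10↦0]  zeros at y ∈ {10}
  x = 1: [0↦9, 1↦5, 2↦1, 3↦8, 4↦4, 5↦0, 6↦7, 7↦3, 8↦10, 9↦6, 10↦2]  zeros at y ∈ {5}
  x = 2: [0↦0, 1↦5, 2↦10, 3↦4, 4↦9, 5↦3, 6↦8, 7↦2, 8↦7, 9↦1, 10↦6]  zeros at y ∈ {0}
  x = 3: [0↦4, 1↦7, 2↦10, 3↦2, 4↦5, 5↦8, 6↦0, 7↦3, 8↦6, 9↦9, 10↦1]  zeros at y ∈ {6}
  x = 4: [0↦10, 1↦0, 2↦1, 3↦2, 4↦3, 5↦4, 6↦5, 7↦6, 8↦7, 9↦8, 10↦9]  zeros at y ∈ {1}
  x = 5: [0↦7, 1↦6, 2↦5, 3↦4, 4↦3, 5↦2, 6↦1, 7↦0, 8↦10, 9↦9, 10↦8]  zeros at y ∈ {7}
  x = 6: [0↦6, 1↦3, 2↦0, 3↦8, 4↦5, 5↦2, 6↦10, 7↦7, 8↦4, 9↦1, 10↦9]  zeros at y ∈ {2}
  x = 7: [0↦7, 1↦2, 2↦8, 3↦3, 4↦9, 5↦4, 6↦10, 7↦5, 8↦0, 9↦6, 10↦1]  zeros at y ∈ {8}
  x = 8: [0↦10, 1↦3, 2↦7, 3↦0, 4↦4, 5↦8, 6↦1, 7↦5, 8↦9, 9↦2, 10↦6]  zeros at y ∈ {3}
  x = 9: [0↦4, 1↦6, 2↦8, 3↦10, 4↦1, 5↦3, 6↦5, 7↦7, 8↦9, 9↦0, 10↦2]  zeros at y ∈ {9}
  x = 10: [0↦0, 1↦0, 2↦0, 3↦0, 4↦0, 5↦0, 6↦0, 7↦0, 8↦0, 9↦0, 10↦0]  zeros at y ∈ {0, 1, 2, 3, 4, 5, 6, 7, 8, 9, 10}
Collecting zeros: affine points = {(0, 10), (1, 5), (2, 0), (3, 6), (4, 1), (5, 7), (6, 2), (7, 8), (8, 3), (9, 9), (10, 0), (10, 1), (10, 2), (10, 3), (10, 4), (10, 5), (10, 6), (10, 7), (10, 8), (10, 9), (10, 10)}.
Total count |C(F_11)_aff| = 21.


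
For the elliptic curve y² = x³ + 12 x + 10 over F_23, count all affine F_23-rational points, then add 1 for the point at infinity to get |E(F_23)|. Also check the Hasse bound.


Affine points = {(1, 0), (3, 2), (3, 21), (7, 0), (10, 7), (10, 16), (11, 1), (11, 22), (14, 1), (14, 22), (15, 0), (18, 3), (18, 20), (19, 6), (19, 17), (20, 4), (20, 19), (21, 1), (21, 22)}; affine count = 19; |E(F_23)| = 20.

Discriminant check: Δ ∝ 4a³ + 27b² = 4·12³ + 27·10² = 4·1728 + 27·100 ≡ 21 (mod 23). Nonzero ⇒ E is nonsingular.
For each x ∈ F_23, compute rhs = x³ + 12·x + 10 mod 23, then count y ∈ F_23 with y² ≡ rhs.
  x = 0: rhs = 10, matching y values: none (0 points).
  x = 1: rhs = 0, matching y values: 0 (1 points).
  x = 2: rhs = 19, matching y values: none (0 points).
  x = 3: rhs = 4, matching y values: 2, 21 (2 points).
  x = 4: rhs = 7, matching y values: none (0 points).
  x = 5: rhs = 11, matching y values: none (0 points).
  x = 6: rhs = 22, matching y values: none (0 points).
  x = 7: rhs = 0, matching y values: 0 (1 points).
  x = 8: rhs = 20, matching y values: none (0 points).
  x = 9: rhs = 19, matching y values: none (0 points).
  x = 10: rhs = 3, matching y values: 7, 16 (2 points).
  x = 11: rhs = 1, matching y values: 1, 22 (2 points).
  x = 12: rhs = 19, matching y values: none (0 points).
  x = 13: rhs = 17, matching y values: none (0 points).
  x = 14: rhs = 1, matching y values: 1, 22 (2 points).
  x = 15: rhs = 0, matching y values: 0 (1 points).
  x = 16: rhs = 20, matching y values: none (0 points).
  x = 17: rhs = 21, matching y values: none (0 points).
  x = 18: rhs = 9, matching y values: 3, 20 (2 points).
  x = 19: rhs = 13, matching y values: 6, 17 (2 points).
  x = 20: rhs = 16, matching y values: 4, 19 (2 points).
  x = 21: rhs = 1, matching y values: 1, 22 (2 points).
  x = 22: rhs = 20, matching y values: none (0 points).
Total affine count: 19.
Full point count |E(F_23)| = 19 + 1 = 20.
Hasse bound: |20 − (23+1)| = |-4| = 4 ≤ 2√23 ≈ 9.5917 ✓.


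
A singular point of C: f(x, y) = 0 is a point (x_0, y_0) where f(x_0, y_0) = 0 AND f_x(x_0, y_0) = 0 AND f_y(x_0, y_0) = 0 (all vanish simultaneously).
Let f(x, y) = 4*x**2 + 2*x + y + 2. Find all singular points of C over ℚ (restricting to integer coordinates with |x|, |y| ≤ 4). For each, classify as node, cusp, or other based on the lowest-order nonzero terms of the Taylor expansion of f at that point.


No singular points in the scanned grid; C is smooth there.

Compute partial derivatives:
  f_x = 8*x + 2.
  f_y = 1.
f_y = 1 is a nonzero constant, so f_y never vanishes: no point (x, y) can satisfy f = f_x = f_y = 0. In particular no (x, y) ∈ {−4, ..., 4}² is singular; the curve is smooth.


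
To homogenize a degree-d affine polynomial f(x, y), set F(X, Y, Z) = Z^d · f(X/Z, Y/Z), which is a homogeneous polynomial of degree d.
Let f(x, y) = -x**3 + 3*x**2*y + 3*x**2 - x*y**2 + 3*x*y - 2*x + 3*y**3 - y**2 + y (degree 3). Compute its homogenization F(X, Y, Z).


F(X, Y, Z) = -X**3 + 3*X**2*Y + 3*X**2*Z - X*Y**2 + 3*X*Y*Z - 2*X*Z**2 + 3*Y**3 - Y**2*Z + Y*Z**2

deg(f) = 3.
Substitute x = X/Z, y = Y/Z into f, then multiply by Z^3.
  monomial -1·x^3·y^0 ↦ -1·X^3·Y^0·Z^0.
  monomial 3·x^2·y^1 ↦ 3·X^2·Y^1·Z^0.
  monomial 3·x^2·y^0 ↦ 3·X^2·Y^0·Z^1.
  monomial -1·x^1·y^2 ↦ -1·X^1·Y^2·Z^0.
  monomial 3·x^1·y^1 ↦ 3·X^1·Y^1·Z^1.
  monomial -2·x^1·y^0 ↦ -2·X^1·Y^0·Z^2.
  monomial 3·x^0·y^3 ↦ 3·X^0·Y^3·Z^0.
  monomial -1·x^0·y^2 ↦ -1·X^0·Y^2·Z^1.
  monomial 1·x^0·y^1 ↦ 1·X^0·Y^1·Z^2.
Collecting: F(X, Y, Z) = -X**3 + 3*X**2*Y + 3*X**2*Z - X*Y**2 + 3*X*Y*Z - 2*X*Z**2 + 3*Y**3 - Y**2*Z + Y*Z**2.


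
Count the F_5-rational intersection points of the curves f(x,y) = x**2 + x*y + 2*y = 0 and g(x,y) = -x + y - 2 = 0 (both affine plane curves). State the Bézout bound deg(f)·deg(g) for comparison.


Common zeros: {(1, 3), (2, 4)}; count = 2; Bézout bound = 2.

deg(f) = 2, deg(g) = 1, so Bézout bound = 2.
Scan x ∈ F_5. For each x, list the y ∈ F_5 with f(x, y) ≡ 0 and those with g(x, y) ≡ 0 (mod 5); the common zeros in that column are the intersection.
  x = 0: f ≡ 0 at y ∈ {0}; g ≡ 0 at y ∈ {2}; common: ∅.
  x = 1: f ≡ 0 at y ∈ {3}; g ≡ 0 at y ∈ {3}; common: {3}.
  x = 2: f ≡ 0 at y ∈ {4}; g ≡ 0 at y ∈ {4}; common: {4}.
  x = 3: f ≡ 0 at y ∈ ∅; g ≡ 0 at y ∈ {0}; common: ∅.
  x = 4: f ≡ 0 at y ∈ {4}; g ≡ 0 at y ∈ {1}; common: ∅.
Collecting: common zeros = {(1, 3), (2, 4)}, so the count is 2.
Comparison with the Bézout bound: 2 ≤ 2 = deg(f)·deg(g), as expected for curves with no common component (the bound is attained).


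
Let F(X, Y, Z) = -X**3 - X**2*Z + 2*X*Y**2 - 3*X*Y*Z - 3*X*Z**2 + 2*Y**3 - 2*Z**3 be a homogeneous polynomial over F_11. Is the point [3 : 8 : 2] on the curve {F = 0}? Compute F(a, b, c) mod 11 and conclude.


F(3,8,2) ≡ 1 (mod 11); P is NOT on the curve.

Evaluate F(3, 8, 2) term-by-term (mod 11).
  -X**3 ↦ -1·27·1·1 = -27
  -X**2*Z ↦ -1·9·1·2 = -18
  2*X*Y**2 ↦ 2·3·64·1 = 384
  -3*X*Y*Z ↦ -3·3·8·2 = -144
  -3*X*Z**2 ↦ -3·3·1·4 = -36
  2*Y**3 ↦ 2·1·512·1 = 1024
  -2*Z**3 ↦ -2·1·1·8 = -16
Sum: F(3, 8, 2) = (-27) + (-18) + (384) + (-144) + (-36) + (1024) + (-16) = 1167.
Reducing mod 11: 1167 ≡ 1 (mod 11).
Since F(a, b, c) ≡ 1 ≠ 0 (mod 11), P does NOT lie on the curve.


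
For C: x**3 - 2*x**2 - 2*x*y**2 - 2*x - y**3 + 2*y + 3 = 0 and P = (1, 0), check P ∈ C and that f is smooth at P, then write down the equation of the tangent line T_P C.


Tangent line at P: -3*x + 2*y + 3 = 0.

Step 1: f(1, 0) = 0, so P lies on C.
Step 2: partial derivatives
  f_x(x, y) = 3*x**2 - 4*x - 2*y**2 - 2, f_y(x, y) = -4*x*y - 3*y**2 + 2.
  f_x(P) = -3, f_y(P) = 2 (gradient nonzero, so P is smooth).
Step 3: tangent line at P: -3·(x − 1) + 2·(y − 0) = 0.
Expanding: -3*x + 2*y + 3 = 0.


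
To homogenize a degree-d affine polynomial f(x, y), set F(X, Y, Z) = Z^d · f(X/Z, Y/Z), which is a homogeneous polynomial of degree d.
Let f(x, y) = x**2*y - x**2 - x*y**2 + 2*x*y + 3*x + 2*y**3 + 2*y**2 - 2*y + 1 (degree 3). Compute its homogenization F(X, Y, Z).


F(X, Y, Z) = X**2*Y - X**2*Z - X*Y**2 + 2*X*Y*Z + 3*X*Z**2 + 2*Y**3 + 2*Y**2*Z - 2*Y*Z**2 + Z**3

deg(f) = 3.
Substitute x = X/Z, y = Y/Z into f, then multiply by Z^3.
  monomial 1·x^2·y^1 ↦ 1·X^2·Y^1·Z^0.
  monomial -1·x^2·y^0 ↦ -1·X^2·Y^0·Z^1.
  monomial -1·x^1·y^2 ↦ -1·X^1·Y^2·Z^0.
  monomial 2·x^1·y^1 ↦ 2·X^1·Y^1·Z^1.
  monomial 3·x^1·y^0 ↦ 3·X^1·Y^0·Z^2.
  monomial 2·x^0·y^3 ↦ 2·X^0·Y^3·Z^0.
  monomial 2·x^0·y^2 ↦ 2·X^0·Y^2·Z^1.
  monomial -2·x^0·y^1 ↦ -2·X^0·Y^1·Z^2.
  monomial 1·x^0·y^0 ↦ 1·X^0·Y^0·Z^3.
Collecting: F(X, Y, Z) = X**2*Y - X**2*Z - X*Y**2 + 2*X*Y*Z + 3*X*Z**2 + 2*Y**3 + 2*Y**2*Z - 2*Y*Z**2 + Z**3.


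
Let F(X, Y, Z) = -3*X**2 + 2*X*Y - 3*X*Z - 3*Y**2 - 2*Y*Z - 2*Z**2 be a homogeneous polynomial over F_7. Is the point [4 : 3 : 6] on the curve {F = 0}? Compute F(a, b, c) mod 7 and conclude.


F(4,3,6) ≡ 0 (mod 7); P is on the curve.

Evaluate F(4, 3, 6) term-by-term (mod 7).
  -3*X**2 ↦ -3·16·1·1 = -48
  2*X*Y ↦ 2·4·3·1 = 24
  -3*X*Z ↦ -3·4·1·6 = -72
  -3*Y**2 ↦ -3·1·9·1 = -27
  -2*Y*Z ↦ -2·1·3·6 = -36
  -2*Z**2 ↦ -2·1·1·36 = -72
Sum: F(4, 3, 6) = (-48) + (24) + (-72) + (-27) + (-36) + (-72) = -231.
Reducing mod 7: -231 ≡ 0 (mod 7).
Since F(a, b, c) ≡ 0 (mod 7), P lies on the curve.


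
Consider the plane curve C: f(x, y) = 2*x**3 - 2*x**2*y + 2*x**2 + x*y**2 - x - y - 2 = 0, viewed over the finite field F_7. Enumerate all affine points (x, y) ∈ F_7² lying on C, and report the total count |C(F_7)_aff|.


Affine F_7-points: {(0, 5), (4, 0), (4, 3)}; count = 3.

For each of the 49 pairs (x, y) ∈ F_7², evaluate f(x, y) mod 7. Record the zeros.
  x = 0: [0↦5, 1↦4, 2↦3, 3↦2, 4↦1, 5↦0, 6↦6]  zeros at y ∈ {5}
  x = 1: [0↦1, 1↦6, 2↦6, 3↦1, 4↦5, 5↦4, 6↦5]  zeros at y ∈ ∅
  x = 2: [0↦6, 1↦6, 2↦3, 3↦4, 4↦2, 5↦4, 6↦3]  zeros at y ∈ ∅
  x = 3: [0↦4, 1↦2, 2↦6, 3↦2, 4↦4, 5↦5, 6↦5]  zeros at y ∈ ∅
  x = 4: [0↦0, 1↦6, 2↦6, 3↦0, 4↦2, 5↦5, 6↦2]  zeros at y ∈ {0, 3}
  x = 5: [0↦6, 1↦2, 2↦1, 3↦3, 4↦1, 5↦2, 6↦6]  zeros at y ∈ ∅
  x = 6: [0↦6, 1↦2, 2↦3, 3↦2, 4↦6, 5↦1, 6↦1]  zeros at y ∈ ∅
Collecting zeros: affine points = {(0, 5), (4, 0), (4, 3)}.
Total count |C(F_7)_aff| = 3.


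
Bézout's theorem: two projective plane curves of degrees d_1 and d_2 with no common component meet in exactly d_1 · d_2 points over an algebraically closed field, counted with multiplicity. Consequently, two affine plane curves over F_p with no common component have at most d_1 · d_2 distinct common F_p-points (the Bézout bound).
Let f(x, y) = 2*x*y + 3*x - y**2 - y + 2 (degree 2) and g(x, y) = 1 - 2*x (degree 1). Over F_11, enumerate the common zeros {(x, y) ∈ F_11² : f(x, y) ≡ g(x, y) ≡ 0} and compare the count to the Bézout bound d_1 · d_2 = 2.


Common zeros: {(6, 3), (6, 8)}; count = 2; Bézout bound = 2.

deg(f) = 2, deg(g) = 1, so Bézout bound = 2.
Scan x ∈ F_11. For each x, list the y ∈ F_11 with f(x, y) ≡ 0 and those with g(x, y) ≡ 0 (mod 11); the common zeros in that column are the intersection.
  x = 0: f ≡ 0 at y ∈ {1, 9}; g ≡ 0 at y ∈ ∅; common: ∅.
  x = 1: f ≡ 0 at y ∈ ∅; g ≡ 0 at y ∈ ∅; common: ∅.
  x = 2: f ≡ 0 at y ∈ ∅; g ≡ 0 at y ∈ ∅; common: ∅.
  x = 3: f ≡ 0 at y ∈ {0, 5}; g ≡ 0 at y ∈ ∅; common: ∅.
  x = 4: f ≡ 0 at y ∈ ∅; g ≡ 0 at y ∈ ∅; common: ∅.
  x = 5: f ≡ 0 at y ∈ ∅; g ≡ 0 at y ∈ ∅; common: ∅.
  x = 6: f ≡ 0 at y ∈ {3, 8}; g ≡ 0 at y ∈ {0, 1, 2, 3, 4, 5, 6, 7, 8, 9, 10}; common: {3, 8}.
  x = 7: f ≡ 0 at y ∈ ∅; g ≡ 0 at y ∈ ∅; common: ∅.
  x = 8: f ≡ 0 at y ∈ ∅; g ≡ 0 at y ∈ ∅; common: ∅.
  x = 9: f ≡ 0 at y ∈ {7, 10}; g ≡ 0 at y ∈ ∅; common: ∅.
  x = 10: f ≡ 0 at y ∈ {2, 6}; g ≡ 0 at y ∈ ∅; common: ∅.
Collecting: common zeros = {(6, 3), (6, 8)}, so the count is 2.
Comparison with the Bézout bound: 2 ≤ 2 = deg(f)·deg(g), as expected for curves with no common component (the bound is attained).


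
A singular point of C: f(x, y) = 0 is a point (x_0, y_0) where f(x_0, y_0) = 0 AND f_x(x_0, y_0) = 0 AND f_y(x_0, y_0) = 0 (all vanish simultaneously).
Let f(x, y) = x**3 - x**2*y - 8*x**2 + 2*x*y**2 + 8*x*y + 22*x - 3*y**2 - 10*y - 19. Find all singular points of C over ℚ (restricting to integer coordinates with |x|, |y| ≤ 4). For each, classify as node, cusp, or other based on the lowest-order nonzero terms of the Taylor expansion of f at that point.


Singular points: {(2, -1)}; classification: node.

Compute partial derivatives:
  f_x = 3*x**2 - 2*x*y - 16*x + 2*y**2 + 8*y + 22.
  f_y = -x**2 + 4*x*y + 8*x - 6*y - 10.
Scan x_0 ∈ {−4, ..., 4}. For each x_0, f_y(x_0, y) is a polynomial in y; find its integer roots y ∈ {−4, ..., 4}, then test f_x and f at those candidates.
  x = -4: f_y(-4, y) = -22*y - 58; no integer root y with |y| ≤ 4.
  x = -3: f_y(-3, y) = -18*y - 43; no integer root y with |y| ≤ 4.
  x = -2: f_y(-2, y) = -14*y - 30; no integer root y with |y| ≤ 4.
  x = -1: f_y(-1, y) = -10*y - 19; no integer root y with |y| ≤ 4.
  x = 0: f_y(0, y) = -6*y - 10; no integer root y with |y| ≤ 4.
  x = 1: f_y(1, y) = -2*y - 3; no integer root y with |y| ≤ 4.
  x = 2: f_y(2, y) = 2*y + 2; vanishes at y ∈ {-1}. (2, -1): f_x = 0, f = 0 — SINGULAR.
  x = 3: f_y(3, y) = 6*y + 5; no integer root y with |y| ≤ 4.
  x = 4: f_y(4, y) = 10*y + 6; no integer root y with |y| ≤ 4.
Only singular point on the grid: (2, -1).
Classify: substitute x = 2 + u, y = -1 + v and expand: f = u**3 - u**2*v - u**2 + 2*u*v**2 + v**2.
No constant or linear terms (consistent with a singular point). Quadratic part: -u**2 + v**2. Cubic part: u**3 - u**2*v + 2*u*v**2.
The quadratic part v**2 - u**2 = (v − u)(v + u) splits into two distinct linear factors, so there are two distinct tangent lines y − -1 = ±(x − 2) — this is a node (ordinary double point).
Classification: node.


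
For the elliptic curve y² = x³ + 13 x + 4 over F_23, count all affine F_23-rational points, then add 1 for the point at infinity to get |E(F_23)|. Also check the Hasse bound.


Affine points = {(0, 2), (0, 21), (1, 8), (1, 15), (3, 1), (3, 22), (7, 1), (7, 22), (11, 11), (11, 12), (12, 5), (12, 18), (13, 1), (13, 22), (14, 3), (14, 20), (15, 3), (15, 20), (17, 3), (17, 20), (19, 7), (19, 16), (21, 4), (21, 19), (22, 6), (22, 17)}; affine count = 26; |E(F_23)| = 27.

Discriminant check: Δ ∝ 4a³ + 27b² = 4·13³ + 27·4² = 4·2197 + 27·16 ≡ 20 (mod 23). Nonzero ⇒ E is nonsingular.
For each x ∈ F_23, compute rhs = x³ + 13·x + 4 mod 23, then count y ∈ F_23 with y² ≡ rhs.
  x = 0: rhs = 4, matching y values: 2, 21 (2 points).
  x = 1: rhs = 18, matching y values: 8, 15 (2 points).
  x = 2: rhs = 15, matching y values: none (0 points).
  x = 3: rhs = 1, matching y values: 1, 22 (2 points).
  x = 4: rhs = 5, matching y values: none (0 points).
  x = 5: rhs = 10, matching y values: none (0 points).
  x = 6: rhs = 22, matching y values: none (0 points).
  x = 7: rhs = 1, matching y values: 1, 22 (2 points).
  x = 8: rhs = 22, matching y values: none (0 points).
  x = 9: rhs = 22, matching y values: none (0 points).
  x = 10: rhs = 7, matching y values: none (0 points).
  x = 11: rhs = 6, matching y values: 11, 12 (2 points).
  x = 12: rhs = 2, matching y values: 5, 18 (2 points).
  x = 13: rhs = 1, matching y values: 1, 22 (2 points).
  x = 14: rhs = 9, matching y values: 3, 20 (2 points).
  x = 15: rhs = 9, matching y values: 3, 20 (2 points).
  x = 16: rhs = 7, matching y values: none (0 points).
  x = 17: rhs = 9, matching y values: 3, 20 (2 points).
  x = 18: rhs = 21, matching y values: none (0 points).
  x = 19: rhs = 3, matching y values: 7, 16 (2 points).
  x = 20: rhs = 7, matching y values: none (0 points).
  x = 21: rhs = 16, matching y values: 4, 19 (2 points).
  x = 22: rhs = 13, matching y values: 6, 17 (2 points).
Total affine count: 26.
Full point count |E(F_23)| = 26 + 1 = 27.
Hasse bound: |27 − (23+1)| = |3| = 3 ≤ 2√23 ≈ 9.5917 ✓.


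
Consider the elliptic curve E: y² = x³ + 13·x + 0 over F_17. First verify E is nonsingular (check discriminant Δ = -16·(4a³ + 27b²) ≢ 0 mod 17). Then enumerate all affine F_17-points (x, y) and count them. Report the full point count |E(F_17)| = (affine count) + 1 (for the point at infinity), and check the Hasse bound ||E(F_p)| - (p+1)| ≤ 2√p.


Affine points = {(0, 0), (2, 0), (3, 7), (3, 10), (7, 3), (7, 14), (8, 2), (8, 15), (9, 8), (9, 9), (10, 5), (10, 12), (14, 6), (14, 11), (15, 0)}; affine count = 15; |E(F_17)| = 16.

Discriminant check: Δ ∝ 4a³ + 27b² = 4·13³ + 27·0² = 4·2197 + 27·0 ≡ 16 (mod 17). Nonzero ⇒ E is nonsingular.
For each x ∈ F_17, compute rhs = x³ + 13·x + 0 mod 17, then count y ∈ F_17 with y² ≡ rhs.
  x = 0: rhs = 0, matching y values: 0 (1 points).
  x = 1: rhs = 14, matching y values: none (0 points).
  x = 2: rhs = 0, matching y values: 0 (1 points).
  x = 3: rhs = 15, matching y values: 7, 10 (2 points).
  x = 4: rhs = 14, matching y values: none (0 points).
  x = 5: rhs = 3, matching y values: none (0 points).
  x = 6: rhs = 5, matching y values: none (0 points).
  x = 7: rhs = 9, matching y values: 3, 14 (2 points).
  x = 8: rhs = 4, matching y values: 2, 15 (2 points).
  x = 9: rhs = 13, matching y values: 8, 9 (2 points).
  x = 10: rhs = 8, matching y values: 5, 12 (2 points).
  x = 11: rhs = 12, matching y values: none (0 points).
  x = 12: rhs = 14, matching y values: none (0 points).
  x = 13: rhs = 3, matching y values: none (0 points).
  x = 14: rhs = 2, matching y values: 6, 11 (2 points).
  x = 15: rhs = 0, matching y values: 0 (1 points).
  x = 16: rhs = 3, matching y values: none (0 points).
Total affine count: 15.
Full point count |E(F_17)| = 15 + 1 = 16.
Hasse bound: |16 − (17+1)| = |-2| = 2 ≤ 2√17 ≈ 8.2462 ✓.


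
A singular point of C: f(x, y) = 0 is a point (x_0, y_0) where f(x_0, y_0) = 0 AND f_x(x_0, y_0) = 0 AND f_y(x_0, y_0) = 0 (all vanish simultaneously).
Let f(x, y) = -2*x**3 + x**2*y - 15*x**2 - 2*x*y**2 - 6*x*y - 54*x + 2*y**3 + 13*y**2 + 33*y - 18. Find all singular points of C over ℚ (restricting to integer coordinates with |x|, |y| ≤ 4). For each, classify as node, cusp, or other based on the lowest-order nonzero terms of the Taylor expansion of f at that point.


Singular points: {(-3, -3)}; classification: cusp.

Compute partial derivatives:
  f_x = -6*x**2 + 2*x*y - 30*x - 2*y**2 - 6*y - 54.
  f_y = x**2 - 4*x*y - 6*x + 6*y**2 + 26*y + 33.
Scan x_0 ∈ {−4, ..., 4}. For each x_0, f_y(x_0, y) is a polynomial in y; find its integer roots y ∈ {−4, ..., 4}, then test f_x and f at those candidates.
  x = -4: f_y(-4, y) = 6*y**2 + 42*y + 73; no integer root y with |y| ≤ 4.
  x = -3: f_y(-3, y) = 6*y**2 + 38*y + 60; vanishes at y ∈ {-3}. (-3, -3): f_x = 0, f = 0 — SINGULAR.
  x = -2: f_y(-2, y) = 6*y**2 + 34*y + 49; no integer root y with |y| ≤ 4.
  x = -1: f_y(-1, y) = 6*y**2 + 30*y + 40; no integer root y with |y| ≤ 4.
  x = 0: f_y(0, y) = 6*y**2 + 26*y + 33; no integer root y with |y| ≤ 4.
  x = 1: f_y(1, y) = 6*y**2 + 22*y + 28; no integer root y with |y| ≤ 4.
  x = 2: f_y(2, y) = 6*y**2 + 18*y + 25; no integer root y with |y| ≤ 4.
  x = 3: f_y(3, y) = 6*y**2 + 14*y + 24; no integer root y with |y| ≤ 4.
  x = 4: f_y(4, y) = 6*y**2 + 10*y + 25; no integer root y with |y| ≤ 4.
Only singular point on the grid: (-3, -3).
Classify: substitute x = -3 + u, y = -3 + v and expand: f = -2*u**3 + u**2*v - 2*u*v**2 + 2*v**3 + v**2.
No constant or linear terms (consistent with a singular point). Quadratic part: v**2. Cubic part: -2*u**3 + u**2*v - 2*u*v**2 + 2*v**3.
The quadratic part v**2 is a perfect square, so there is a single (double) tangent line v = 0, i.e. y = -3. Restricting the cubic part to that line (v = 0) leaves -2*u**3 ≠ 0, so f is not divisible by v and the branch is v² ≈ 2*u**3 to lowest order — this is a cusp.
Classification: cusp.


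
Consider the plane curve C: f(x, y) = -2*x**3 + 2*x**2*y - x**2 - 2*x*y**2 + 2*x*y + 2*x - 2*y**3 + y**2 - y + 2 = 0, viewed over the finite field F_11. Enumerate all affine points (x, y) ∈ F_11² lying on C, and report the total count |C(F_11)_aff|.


Affine F_11-points: {(0, 1), (2, 7), (3, 0), (3, 7), (6, 8), (7, 7)}; count = 6.

For each of the 121 pairs (x, y) ∈ F_11², evaluate f(x, y) mod 11. Record the zeros.
  x = 0: [0↦2, 1↦0, 2↦10, 3↦9, 4↦7, 5↦3, 6↦7, 7↦7, 8↦2, 9↦2, 10↦6]  zeros at y ∈ {1}
  x = 1: [0↦1, 1↦1, 2↦9, 3↦2, 4↦1, 5↦5, 6↦2, 7↦2, 8↦4, 9↦7, 10↦10]  zeros at y ∈ ∅
  x = 2: [0↦8, 1↦3, 2↦2, 3↦4, 4↦8, 5↦2, 6↦7, 7↦0, 8↦2, 9↦1, 10↦7]  zeros at y ∈ {7}
  x = 3: [0↦0, 1↦5, 2↦10, 3↦3, 4↦5, 5↦4, 6↦10, 7↦0, 8↦6, 9↦5, 10↦7]  zeros at y ∈ {0, 7}
  x = 4: [0↦9, 1↦6, 2↦10, 3↦9, 4↦2, 5↦10, 6↦10, 7↦1, 8↦4, 9↦7, 10↦9]  zeros at y ∈ ∅
  x = 5: [0↦1, 1↦5, 2↦1, 3↦10, 4↦9, 5↦8, 6↦6, 7↦2, 8↦6, 9↦6, 10↦1]  zeros at y ∈ ∅
  x = 6: [0↦8, 1↦1, 2↦4, 3↦5, 4↦3, 5↦8, 6↦8, 7↦2, 8↦0, 9↦1, 10↦4]  zeros at y ∈ {8}
  x = 7: [0↦7, 1↦4, 2↦7, 3↦4, 4↦5, 5↦9, 6↦4, 7↦0, 8↦7, 9↦2, 10↦6]  zeros at y ∈ {7}
  x = 8: [0↦8, 1↦2, 2↦9, 3↦6, 4↦3, 5↦10, 6↦4, 7↦6, 8↦4, 9↦8, 10↦6]  zeros at y ∈ ∅
  x = 9: [0↦10, 1↦5, 2↦9, 3↦10, 4↦7, 5↦10, 6↦7, 7↦8, 8↦1, 9↦7, 10↦3]  zeros at y ∈ ∅
  x = 10: [0↦1, 1↦1, 2↦6, 3↦4, 4↦5, 5↦8, 6↦1, 7↦5, 8↦8, 9↦9, 10↦7]  zeros at y ∈ ∅
Collecting zeros: affine points = {(0, 1), (2, 7), (3, 0), (3, 7), (6, 8), (7, 7)}.
Total count |C(F_11)_aff| = 6.


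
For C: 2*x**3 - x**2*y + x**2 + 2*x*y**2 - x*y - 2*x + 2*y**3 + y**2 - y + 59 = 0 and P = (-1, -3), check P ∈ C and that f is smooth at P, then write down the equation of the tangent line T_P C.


Tangent line at P: 17*x + 59*y + 194 = 0.

Step 1: f(-1, -3) = 0, so P lies on C.
Step 2: partial derivatives
  f_x(x, y) = 6*x**2 - 2*x*y + 2*x + 2*y**2 - y - 2, f_y(x, y) = -x**2 + 4*x*y - x + 6*y**2 + 2*y - 1.
  f_x(P) = 17, f_y(P) = 59 (gradient nonzero, so P is smooth).
Step 3: tangent line at P: 17·(x − -1) + 59·(y − -3) = 0.
Expanding: 17*x + 59*y + 194 = 0.


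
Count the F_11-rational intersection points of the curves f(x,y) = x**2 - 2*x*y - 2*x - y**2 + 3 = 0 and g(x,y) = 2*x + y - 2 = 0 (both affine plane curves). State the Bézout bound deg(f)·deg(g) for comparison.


Common zeros: ∅; count = 0; Bézout bound = 2.

deg(f) = 2, deg(g) = 1, so Bézout bound = 2.
Scan x ∈ F_11. For each x, list the y ∈ F_11 with f(x, y) ≡ 0 and those with g(x, y) ≡ 0 (mod 11); the common zeros in that column are the intersection.
  x = 0: f ≡ 0 at y ∈ {5, 6}; g ≡ 0 at y ∈ {2}; common: ∅.
  x = 1: f ≡ 0 at y ∈ {4, 5}; g ≡ 0 at y ∈ {0}; common: ∅.
  x = 2: f ≡ 0 at y ∈ ∅; g ≡ 0 at y ∈ {9}; common: ∅.
  x = 3: f ≡ 0 at y ∈ {6, 10}; g ≡ 0 at y ∈ {7}; common: ∅.
  x = 4: f ≡ 0 at y ∈ {0, 3}; g ≡ 0 at y ∈ {5}; common: ∅.
  x = 5: f ≡ 0 at y ∈ ∅; g ≡ 0 at y ∈ {3}; common: ∅.
  x = 6: f ≡ 0 at y ∈ ∅; g ≡ 0 at y ∈ {1}; common: ∅.
  x = 7: f ≡ 0 at y ∈ ∅; g ≡ 0 at y ∈ {10}; common: ∅.
  x = 8: f ≡ 0 at y ∈ {7, 10}; g ≡ 0 at y ∈ {8}; common: ∅.
  x = 9: f ≡ 0 at y ∈ {0, 4}; g ≡ 0 at y ∈ {6}; common: ∅.
  x = 10: f ≡ 0 at y ∈ ∅; g ≡ 0 at y ∈ {4}; common: ∅.
Collecting: common zeros = ∅, so the count is 0.
Comparison with the Bézout bound: 0 ≤ 2 = deg(f)·deg(g), as expected for curves with no common component (the affine F_11-count falls short of the bound because intersections may lie at infinity, over extension fields, or carry multiplicity).


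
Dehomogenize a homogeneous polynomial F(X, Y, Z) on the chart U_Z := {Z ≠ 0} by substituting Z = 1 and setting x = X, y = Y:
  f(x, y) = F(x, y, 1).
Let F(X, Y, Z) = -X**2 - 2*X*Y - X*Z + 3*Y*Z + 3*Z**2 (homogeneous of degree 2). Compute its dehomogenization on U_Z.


f(x, y) = -x**2 - 2*x*y - x + 3*y + 3

On U_Z we set Z = 1. Each monomial c·X^i·Y^j·Z^k in F becomes c·x^i·y^j·1^k = c·x^i·y^j.
Substituting Z = 1: F(X, Y, 1) = -x**2 - 2*x*y - x + 3*y + 3.
Note: deg(f) ≤ deg(F) = 2; strict inequality happens when F is divisible by Z (lost terms).


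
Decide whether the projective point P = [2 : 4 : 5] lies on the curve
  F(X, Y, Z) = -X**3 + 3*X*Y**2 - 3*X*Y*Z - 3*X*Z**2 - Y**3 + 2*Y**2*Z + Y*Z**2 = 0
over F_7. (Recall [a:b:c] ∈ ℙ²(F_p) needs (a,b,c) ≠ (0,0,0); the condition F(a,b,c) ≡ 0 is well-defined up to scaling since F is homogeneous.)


F(2,4,5) ≡ 0 (mod 7); P is on the curve.

Evaluate F(2, 4, 5) term-by-term (mod 7).
  -X**3 ↦ -1·8·1·1 = -8
  3*X*Y**2 ↦ 3·2·16·1 = 96
  -3*X*Y*Z ↦ -3·2·4·5 = -120
  -3*X*Z**2 ↦ -3·2·1·25 = -150
  -Y**3 ↦ -1·1·64·1 = -64
  2*Y**2*Z ↦ 2·1·16·5 = 160
  Y*Z**2 ↦ 1·1·4·25 = 100
Sum: F(2, 4, 5) = (-8) + (96) + (-120) + (-150) + (-64) + (160) + (100) = 14.
Reducing mod 7: 14 ≡ 0 (mod 7).
Since F(a, b, c) ≡ 0 (mod 7), P lies on the curve.


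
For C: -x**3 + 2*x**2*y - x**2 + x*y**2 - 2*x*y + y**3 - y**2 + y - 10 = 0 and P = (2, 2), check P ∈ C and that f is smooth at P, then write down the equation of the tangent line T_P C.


Tangent line at P: 21*y - 42 = 0.

Step 1: f(2, 2) = 0, so P lies on C.
Step 2: partial derivatives
  f_x(x, y) = -3*x**2 + 4*x*y - 2*x + y**2 - 2*y, f_y(x, y) = 2*x**2 + 2*x*y - 2*x + 3*y**2 - 2*y + 1.
  f_x(P) = 0, f_y(P) = 21 (gradient nonzero, so P is smooth).
Step 3: tangent line at P: 0·(x − 2) + 21·(y − 2) = 0.
Expanding: 21*y - 42 = 0.
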